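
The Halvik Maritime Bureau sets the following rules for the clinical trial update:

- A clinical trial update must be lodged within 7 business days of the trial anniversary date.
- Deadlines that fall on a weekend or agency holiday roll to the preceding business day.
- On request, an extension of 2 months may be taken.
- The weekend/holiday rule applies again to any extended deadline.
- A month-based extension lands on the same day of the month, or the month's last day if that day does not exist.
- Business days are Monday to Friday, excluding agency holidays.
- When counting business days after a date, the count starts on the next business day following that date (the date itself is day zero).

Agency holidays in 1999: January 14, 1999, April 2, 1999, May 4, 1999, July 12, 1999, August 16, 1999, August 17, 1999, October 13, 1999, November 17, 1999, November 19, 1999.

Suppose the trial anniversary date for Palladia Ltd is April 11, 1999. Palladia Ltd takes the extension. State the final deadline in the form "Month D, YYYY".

Starting the day after April 11, 1999 and counting 7 business days lands on April 20, 1999.
April 20, 1999 (Tuesday) is already a business day.
The 2 months extension carries April 20, 1999 to June 20, 1999.
June 20, 1999 is a Sunday, so it moves to the preceding business day, June 18, 1999 (Friday).
Final deadline: June 18, 1999.

June 18, 1999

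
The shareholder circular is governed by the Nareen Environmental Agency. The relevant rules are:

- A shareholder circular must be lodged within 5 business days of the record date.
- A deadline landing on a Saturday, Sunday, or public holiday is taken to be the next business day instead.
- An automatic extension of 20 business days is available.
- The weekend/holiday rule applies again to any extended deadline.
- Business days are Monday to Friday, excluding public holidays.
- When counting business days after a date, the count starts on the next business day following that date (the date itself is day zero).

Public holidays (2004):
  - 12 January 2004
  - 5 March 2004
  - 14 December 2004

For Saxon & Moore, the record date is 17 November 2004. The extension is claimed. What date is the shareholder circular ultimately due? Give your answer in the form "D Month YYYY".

5 business days after 17 November 2004, excluding weekends and holidays, is 24 November 2004.
24 November 2004 falls on a Wednesday, which is a business day, so no adjustment is needed.
Counting 20 further business days from 24 November 2004 reaches 23 December 2004.
23 December 2004 (Thursday) is already a business day.
Final deadline: 23 December 2004.

23 December 2004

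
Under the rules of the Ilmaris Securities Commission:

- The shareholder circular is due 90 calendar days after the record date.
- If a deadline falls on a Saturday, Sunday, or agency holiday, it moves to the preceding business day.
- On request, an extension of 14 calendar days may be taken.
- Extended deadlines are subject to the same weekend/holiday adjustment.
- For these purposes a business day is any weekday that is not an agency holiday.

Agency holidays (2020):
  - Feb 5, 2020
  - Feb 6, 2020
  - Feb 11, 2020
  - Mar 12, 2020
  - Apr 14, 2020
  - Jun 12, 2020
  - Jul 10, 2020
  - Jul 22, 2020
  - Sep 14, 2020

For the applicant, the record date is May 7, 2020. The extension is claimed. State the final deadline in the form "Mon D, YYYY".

From May 7, 2020, 90 calendar days later is Aug 5, 2020.
Since Aug 5, 2020 is a Wednesday and not a holiday, the date is unchanged.
With the 14-day extension, Aug 5, 2020 becomes Aug 19, 2020.
Since Aug 19, 2020 is a Wednesday and not a holiday, the date is unchanged.
The final due date is Aug 19, 2020.

Aug 19, 2020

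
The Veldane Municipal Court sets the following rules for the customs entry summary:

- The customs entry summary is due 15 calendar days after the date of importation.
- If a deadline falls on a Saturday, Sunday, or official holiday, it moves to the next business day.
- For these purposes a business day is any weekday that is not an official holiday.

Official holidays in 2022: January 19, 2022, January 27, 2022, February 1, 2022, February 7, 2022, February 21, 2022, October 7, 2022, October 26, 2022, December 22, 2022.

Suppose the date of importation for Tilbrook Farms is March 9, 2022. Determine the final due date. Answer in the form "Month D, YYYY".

From March 9, 2022, 15 calendar days later is March 24, 2022.
Since March 24, 2022 is a Thursday and not a holiday, the date is unchanged.
Final deadline: March 24, 2022.

March 24, 2022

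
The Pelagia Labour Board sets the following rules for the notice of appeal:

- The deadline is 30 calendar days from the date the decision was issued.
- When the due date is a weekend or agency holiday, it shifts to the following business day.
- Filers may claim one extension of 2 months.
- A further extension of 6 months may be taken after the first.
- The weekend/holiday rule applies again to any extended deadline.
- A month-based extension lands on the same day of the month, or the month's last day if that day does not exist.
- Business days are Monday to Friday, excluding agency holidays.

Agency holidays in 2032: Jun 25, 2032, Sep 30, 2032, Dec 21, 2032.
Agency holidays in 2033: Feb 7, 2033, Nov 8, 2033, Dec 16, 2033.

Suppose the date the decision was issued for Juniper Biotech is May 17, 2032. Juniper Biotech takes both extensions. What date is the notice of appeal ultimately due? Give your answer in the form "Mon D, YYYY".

Feb 16, 2033

From May 17, 2032, 30 calendar days later is Jun 16, 2032.
Jun 16, 2032 (Wednesday) is already a business day.
Add 2 months to Jun 16, 2032: Aug 16, 2032.
Aug 16, 2032 is a Monday and not a listed holiday, so it stands.
Applying the 6 months extension: 6 months after Aug 16, 2032 is Feb 16, 2033.
Feb 16, 2033 (Wednesday) is already a business day.
Final deadline: Feb 16, 2033.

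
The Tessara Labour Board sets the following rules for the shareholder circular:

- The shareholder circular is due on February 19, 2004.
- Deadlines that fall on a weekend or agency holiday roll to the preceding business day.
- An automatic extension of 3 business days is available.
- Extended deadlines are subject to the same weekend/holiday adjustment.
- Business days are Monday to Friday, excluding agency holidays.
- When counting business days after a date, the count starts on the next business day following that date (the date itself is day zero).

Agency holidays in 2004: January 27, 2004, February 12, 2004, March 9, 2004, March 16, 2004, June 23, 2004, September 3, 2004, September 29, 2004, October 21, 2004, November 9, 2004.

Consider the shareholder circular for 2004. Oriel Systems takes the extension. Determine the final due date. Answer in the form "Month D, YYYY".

Start from the fixed due date, February 19, 2004.
Since February 19, 2004 is a Thursday and not a holiday, the date is unchanged.
The 3-business-day extension runs from February 19, 2004 to February 24, 2004.
February 24, 2004 is a Tuesday and not a listed holiday, so it stands.
So the filing is due February 24, 2004.

February 24, 2004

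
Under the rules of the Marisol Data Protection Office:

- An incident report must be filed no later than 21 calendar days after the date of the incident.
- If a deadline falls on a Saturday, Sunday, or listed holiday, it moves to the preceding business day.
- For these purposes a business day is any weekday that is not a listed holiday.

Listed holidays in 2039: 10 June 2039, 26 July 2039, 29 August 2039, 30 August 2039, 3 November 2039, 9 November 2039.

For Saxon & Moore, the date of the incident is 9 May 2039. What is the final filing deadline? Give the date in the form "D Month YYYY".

From 9 May 2039, 21 calendar days later is 30 May 2039.
30 May 2039 falls on a Monday, which is a business day, so no adjustment is needed.
Final deadline: 30 May 2039.

30 May 2039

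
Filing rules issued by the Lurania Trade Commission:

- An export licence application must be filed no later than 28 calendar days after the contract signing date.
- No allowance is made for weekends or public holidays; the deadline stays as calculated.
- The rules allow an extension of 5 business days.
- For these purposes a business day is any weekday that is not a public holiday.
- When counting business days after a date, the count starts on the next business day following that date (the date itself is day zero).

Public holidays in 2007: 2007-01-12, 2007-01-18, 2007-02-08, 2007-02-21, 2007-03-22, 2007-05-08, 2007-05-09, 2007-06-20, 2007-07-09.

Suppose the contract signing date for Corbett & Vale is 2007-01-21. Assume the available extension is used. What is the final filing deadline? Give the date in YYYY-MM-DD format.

2007-02-26

28 calendar days after 2007-01-21 is 2007-02-18.
2007-02-18 is a Sunday; no weekend or holiday adjustment applies.
Applying the 5-business-day extension: 5 business days after 2007-02-18 is 2007-02-26.
2007-02-26 falls on a Monday. The rules make no weekend/holiday allowance, so it remains 2007-02-26.
Deadline: 2007-02-26.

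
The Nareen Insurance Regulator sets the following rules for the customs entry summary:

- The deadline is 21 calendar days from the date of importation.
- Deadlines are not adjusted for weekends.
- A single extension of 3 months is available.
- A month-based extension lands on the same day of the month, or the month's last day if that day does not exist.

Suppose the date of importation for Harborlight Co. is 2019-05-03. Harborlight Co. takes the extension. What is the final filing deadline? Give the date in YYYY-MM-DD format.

2019-08-24

Adding 21 calendar days to 2019-05-03 gives 2019-05-24.
2019-05-24 falls on a Friday. The rules make no weekend/holiday allowance, so it remains 2019-05-24.
Applying the 3 months extension: 3 months after 2019-05-24 is 2019-08-24.
2019-08-24 is a Saturday; no weekend or holiday adjustment applies.
Final deadline: 2019-08-24.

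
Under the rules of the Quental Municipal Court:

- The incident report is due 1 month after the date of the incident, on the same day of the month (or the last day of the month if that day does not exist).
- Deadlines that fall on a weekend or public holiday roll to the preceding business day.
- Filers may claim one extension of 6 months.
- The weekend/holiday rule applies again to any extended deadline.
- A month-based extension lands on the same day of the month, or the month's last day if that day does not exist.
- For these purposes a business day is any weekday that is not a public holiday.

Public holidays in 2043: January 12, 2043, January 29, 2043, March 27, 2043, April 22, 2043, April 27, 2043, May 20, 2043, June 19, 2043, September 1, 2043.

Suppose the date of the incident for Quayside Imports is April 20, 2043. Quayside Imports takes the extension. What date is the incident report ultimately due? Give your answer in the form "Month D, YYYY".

Moving 1 month forward from April 20, 2043 on the corresponding day gives May 20, 2043.
May 20, 2043 is a listed holiday; the preceding business day is May 19, 2043 (Tuesday).
Add 6 months to May 19, 2043: November 19, 2043.
November 19, 2043 (Thursday) is already a business day.
Final deadline: November 19, 2043.

November 19, 2043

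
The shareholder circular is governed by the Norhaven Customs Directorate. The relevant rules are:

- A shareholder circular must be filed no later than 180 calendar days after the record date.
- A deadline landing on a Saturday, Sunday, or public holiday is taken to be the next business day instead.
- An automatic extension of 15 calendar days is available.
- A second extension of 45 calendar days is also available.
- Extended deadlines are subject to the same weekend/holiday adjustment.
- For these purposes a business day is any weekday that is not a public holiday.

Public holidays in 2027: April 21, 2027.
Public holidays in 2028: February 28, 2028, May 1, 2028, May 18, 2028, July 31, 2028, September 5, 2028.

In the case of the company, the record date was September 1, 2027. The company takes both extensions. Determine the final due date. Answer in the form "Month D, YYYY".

From September 1, 2027, 180 calendar days later is February 28, 2028.
February 28, 2028 is a listed holiday, so it moves to the next business day, February 29, 2028 (Tuesday).
The 15-calendar-day extension moves the deadline from February 29, 2028 to March 15, 2028.
March 15, 2028 falls on a Wednesday, which is a business day, so no adjustment is needed.
With the 45-day extension, March 15, 2028 becomes April 29, 2028.
Because April 29, 2028 is a Saturday, the deadline becomes May 2, 2028 (Tuesday).
Final deadline: May 2, 2028.

May 2, 2028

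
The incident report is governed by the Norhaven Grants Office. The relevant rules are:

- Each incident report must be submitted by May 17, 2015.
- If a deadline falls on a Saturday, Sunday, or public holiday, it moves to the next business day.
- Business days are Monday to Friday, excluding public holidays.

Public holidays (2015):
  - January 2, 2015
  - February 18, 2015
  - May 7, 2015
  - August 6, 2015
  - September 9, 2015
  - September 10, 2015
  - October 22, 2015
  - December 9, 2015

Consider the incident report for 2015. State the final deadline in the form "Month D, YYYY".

The stated deadline is May 17, 2015.
May 17, 2015 is a Sunday; the next business day is May 18, 2015 (Monday).
Final deadline: May 18, 2015.

May 18, 2015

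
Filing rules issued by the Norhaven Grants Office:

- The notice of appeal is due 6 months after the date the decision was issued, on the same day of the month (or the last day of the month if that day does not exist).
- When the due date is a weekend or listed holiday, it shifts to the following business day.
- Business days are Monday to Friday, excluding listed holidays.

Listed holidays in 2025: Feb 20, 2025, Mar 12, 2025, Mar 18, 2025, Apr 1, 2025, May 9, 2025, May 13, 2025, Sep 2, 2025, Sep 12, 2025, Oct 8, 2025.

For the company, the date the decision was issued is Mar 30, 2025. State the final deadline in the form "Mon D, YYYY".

Sep 30, 2025

6 months after Mar 30, 2025, on the same day of the month, is Sep 30, 2025.
Sep 30, 2025 is a Tuesday and not a listed holiday, so it stands.
Final deadline: Sep 30, 2025.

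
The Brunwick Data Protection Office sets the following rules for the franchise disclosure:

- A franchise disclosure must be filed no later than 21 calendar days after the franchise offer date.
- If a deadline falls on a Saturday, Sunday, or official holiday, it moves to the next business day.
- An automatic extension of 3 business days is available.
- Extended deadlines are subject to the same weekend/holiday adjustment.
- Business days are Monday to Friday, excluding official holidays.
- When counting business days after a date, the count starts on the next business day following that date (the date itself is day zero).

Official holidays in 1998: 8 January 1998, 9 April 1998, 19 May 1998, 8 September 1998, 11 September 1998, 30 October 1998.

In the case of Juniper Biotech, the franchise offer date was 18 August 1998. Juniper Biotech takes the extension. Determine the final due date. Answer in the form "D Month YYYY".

Adding 21 calendar days to 18 August 1998 gives 8 September 1998.
8 September 1998 is a listed holiday, so it moves to the next business day, 9 September 1998 (Wednesday).
Counting 3 further business days from 9 September 1998 reaches 15 September 1998.
15 September 1998 is a Tuesday and not a listed holiday, so it stands.
The final due date is 15 September 1998.

15 September 1998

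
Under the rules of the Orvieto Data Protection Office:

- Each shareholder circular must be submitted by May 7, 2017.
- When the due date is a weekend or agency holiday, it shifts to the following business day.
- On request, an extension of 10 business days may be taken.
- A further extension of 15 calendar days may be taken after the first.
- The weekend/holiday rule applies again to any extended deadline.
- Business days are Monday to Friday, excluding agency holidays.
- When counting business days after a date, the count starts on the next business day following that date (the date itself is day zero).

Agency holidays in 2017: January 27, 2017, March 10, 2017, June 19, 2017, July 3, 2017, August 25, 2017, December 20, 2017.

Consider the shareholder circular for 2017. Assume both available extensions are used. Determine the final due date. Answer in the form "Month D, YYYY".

June 6, 2017

The statutory due date is May 7, 2017.
May 7, 2017 is a Sunday, so it moves to the next business day, May 8, 2017 (Monday).
Counting 10 further business days from May 8, 2017 reaches May 22, 2017.
May 22, 2017 is a Monday and not a listed holiday, so it stands.
Applying the 15-calendar-day extension: May 22, 2017 + 15 days = June 6, 2017.
June 6, 2017 is a Tuesday and not a listed holiday, so it stands.
Final deadline: June 6, 2017.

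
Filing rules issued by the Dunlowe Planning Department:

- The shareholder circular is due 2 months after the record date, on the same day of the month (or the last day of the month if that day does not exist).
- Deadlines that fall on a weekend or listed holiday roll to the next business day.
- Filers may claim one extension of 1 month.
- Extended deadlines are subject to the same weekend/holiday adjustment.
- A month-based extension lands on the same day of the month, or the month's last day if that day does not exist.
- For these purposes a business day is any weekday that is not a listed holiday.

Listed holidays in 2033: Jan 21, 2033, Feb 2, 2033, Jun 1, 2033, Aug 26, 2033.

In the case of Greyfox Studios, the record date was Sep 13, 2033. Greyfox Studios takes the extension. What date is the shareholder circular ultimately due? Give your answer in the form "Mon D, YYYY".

2 months after Sep 13, 2033, on the same day of the month, is Nov 13, 2033.
Because Nov 13, 2033 is a Sunday, the deadline becomes Nov 14, 2033 (Monday).
Add 1 month to Nov 14, 2033: Dec 14, 2033.
Dec 14, 2033 (Wednesday) is already a business day.
So the filing is due Dec 14, 2033.

Dec 14, 2033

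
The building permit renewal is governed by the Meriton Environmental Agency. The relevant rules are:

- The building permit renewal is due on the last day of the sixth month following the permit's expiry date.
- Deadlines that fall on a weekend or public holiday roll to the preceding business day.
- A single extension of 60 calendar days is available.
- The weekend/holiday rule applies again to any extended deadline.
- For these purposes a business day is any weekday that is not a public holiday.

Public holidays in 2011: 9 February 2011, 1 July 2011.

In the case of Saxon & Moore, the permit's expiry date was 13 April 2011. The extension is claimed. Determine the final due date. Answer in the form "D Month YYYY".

30 December 2011

The sixth month after 13 April 2011 is October 2011, whose last day is 31 October 2011.
Since 31 October 2011 is a Monday and not a holiday, the date is unchanged.
With the 60-day extension, 31 October 2011 becomes 30 December 2011.
30 December 2011 falls on a Friday, which is a business day, so no adjustment is needed.
Final deadline: 30 December 2011.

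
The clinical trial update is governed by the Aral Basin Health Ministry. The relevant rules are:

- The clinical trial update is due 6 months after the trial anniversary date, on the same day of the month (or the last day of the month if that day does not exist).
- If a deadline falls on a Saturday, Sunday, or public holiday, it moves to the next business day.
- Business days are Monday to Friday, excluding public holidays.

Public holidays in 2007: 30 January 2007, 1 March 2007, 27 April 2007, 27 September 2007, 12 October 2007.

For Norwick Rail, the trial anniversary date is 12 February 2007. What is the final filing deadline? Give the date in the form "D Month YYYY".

13 August 2007

6 months after 12 February 2007, on the same day of the month, is 12 August 2007.
12 August 2007 falls on a Sunday. Rolling to the next business day gives 13 August 2007, a Monday.
Final deadline: 13 August 2007.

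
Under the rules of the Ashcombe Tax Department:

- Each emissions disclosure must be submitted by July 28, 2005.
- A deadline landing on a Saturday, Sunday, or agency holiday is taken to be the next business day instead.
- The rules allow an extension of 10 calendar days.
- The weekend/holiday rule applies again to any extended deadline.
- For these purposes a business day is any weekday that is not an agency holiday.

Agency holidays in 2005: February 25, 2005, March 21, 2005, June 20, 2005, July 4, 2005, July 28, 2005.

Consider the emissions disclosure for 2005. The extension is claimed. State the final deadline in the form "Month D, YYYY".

The statutory due date is July 28, 2005.
July 28, 2005 is a listed holiday, so it moves to the next business day, July 29, 2005 (Friday).
The 10-calendar-day extension moves the deadline from July 29, 2005 to August 8, 2005.
August 8, 2005 (Monday) is already a business day.
Deadline: August 8, 2005.

August 8, 2005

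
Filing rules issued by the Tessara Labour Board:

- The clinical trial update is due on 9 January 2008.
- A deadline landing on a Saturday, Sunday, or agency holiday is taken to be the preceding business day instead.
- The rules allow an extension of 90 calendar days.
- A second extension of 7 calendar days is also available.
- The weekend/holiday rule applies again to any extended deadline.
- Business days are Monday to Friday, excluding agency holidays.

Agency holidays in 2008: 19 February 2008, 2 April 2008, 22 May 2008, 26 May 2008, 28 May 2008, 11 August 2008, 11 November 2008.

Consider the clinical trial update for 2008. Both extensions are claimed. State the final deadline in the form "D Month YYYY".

15 April 2008

The stated deadline is 9 January 2008.
Since 9 January 2008 is a Wednesday and not a holiday, the date is unchanged.
Add the 90 calendar-day extension to 9 January 2008: 8 April 2008.
8 April 2008 falls on a Tuesday, which is a business day, so no adjustment is needed.
Applying the 7-calendar-day extension: 8 April 2008 + 7 days = 15 April 2008.
15 April 2008 (Tuesday) is already a business day.
So the filing is due 15 April 2008.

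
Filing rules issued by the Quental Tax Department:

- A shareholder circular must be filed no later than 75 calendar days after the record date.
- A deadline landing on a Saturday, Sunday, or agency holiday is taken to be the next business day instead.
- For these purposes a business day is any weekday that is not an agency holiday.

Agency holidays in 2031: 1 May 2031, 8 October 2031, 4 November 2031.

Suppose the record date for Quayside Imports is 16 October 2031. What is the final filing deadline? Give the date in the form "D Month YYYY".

Adding 75 calendar days to 16 October 2031 gives 30 December 2031.
30 December 2031 falls on a Tuesday, which is a business day, so no adjustment is needed.
The final due date is 30 December 2031.

30 December 2031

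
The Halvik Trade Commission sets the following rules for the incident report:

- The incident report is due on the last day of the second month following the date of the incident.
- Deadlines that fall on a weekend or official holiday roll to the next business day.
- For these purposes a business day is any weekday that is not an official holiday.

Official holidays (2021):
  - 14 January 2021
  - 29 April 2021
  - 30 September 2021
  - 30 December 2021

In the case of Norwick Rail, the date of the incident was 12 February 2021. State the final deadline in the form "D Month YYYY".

30 April 2021

2 months after 12 February 2021 falls in April 2021; the last day of that month is 30 April 2021.
30 April 2021 (Friday) is already a business day.
Deadline: 30 April 2021.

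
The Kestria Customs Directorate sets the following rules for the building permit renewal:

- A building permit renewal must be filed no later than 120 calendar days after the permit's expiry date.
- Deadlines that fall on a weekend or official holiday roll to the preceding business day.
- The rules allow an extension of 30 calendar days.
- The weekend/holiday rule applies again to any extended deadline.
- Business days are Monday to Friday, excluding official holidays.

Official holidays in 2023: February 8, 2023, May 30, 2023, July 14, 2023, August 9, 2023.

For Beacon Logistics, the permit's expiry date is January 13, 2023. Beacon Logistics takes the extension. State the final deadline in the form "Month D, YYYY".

June 9, 2023

Adding 120 calendar days to January 13, 2023 gives May 13, 2023.
Because May 13, 2023 is a Saturday, the deadline becomes May 12, 2023 (Friday).
With the 30-day extension, May 12, 2023 becomes June 11, 2023.
June 11, 2023 is a Sunday, so it moves to the preceding business day, June 9, 2023 (Friday).
The final due date is June 9, 2023.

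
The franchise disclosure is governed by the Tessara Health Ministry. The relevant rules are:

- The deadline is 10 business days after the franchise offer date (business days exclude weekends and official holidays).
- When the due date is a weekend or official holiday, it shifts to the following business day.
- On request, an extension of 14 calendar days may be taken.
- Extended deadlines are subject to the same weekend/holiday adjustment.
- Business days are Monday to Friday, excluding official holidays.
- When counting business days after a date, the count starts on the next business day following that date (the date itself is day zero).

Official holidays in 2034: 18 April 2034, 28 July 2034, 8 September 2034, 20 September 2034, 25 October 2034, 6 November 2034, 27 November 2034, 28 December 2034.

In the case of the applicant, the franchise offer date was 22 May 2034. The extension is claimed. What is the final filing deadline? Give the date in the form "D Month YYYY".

19 June 2034

Counting 10 business days after 22 May 2034 (skipping weekends and listed holidays) reaches 5 June 2034.
5 June 2034 (Monday) is already a business day.
Add the 14 calendar-day extension to 5 June 2034: 19 June 2034.
Since 19 June 2034 is a Monday and not a holiday, the date is unchanged.
Deadline: 19 June 2034.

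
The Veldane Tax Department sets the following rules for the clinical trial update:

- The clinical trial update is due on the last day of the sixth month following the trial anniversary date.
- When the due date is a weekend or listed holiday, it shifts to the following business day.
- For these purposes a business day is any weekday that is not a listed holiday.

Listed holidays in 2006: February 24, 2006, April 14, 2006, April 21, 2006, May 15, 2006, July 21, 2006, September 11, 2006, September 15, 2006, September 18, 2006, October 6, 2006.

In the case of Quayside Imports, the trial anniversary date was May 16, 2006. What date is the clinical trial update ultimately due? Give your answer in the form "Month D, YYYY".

November 30, 2006

The sixth month after May 16, 2006 is November 2006, whose last day is November 30, 2006.
November 30, 2006 is a Thursday and not a listed holiday, so it stands.
So the filing is due November 30, 2006.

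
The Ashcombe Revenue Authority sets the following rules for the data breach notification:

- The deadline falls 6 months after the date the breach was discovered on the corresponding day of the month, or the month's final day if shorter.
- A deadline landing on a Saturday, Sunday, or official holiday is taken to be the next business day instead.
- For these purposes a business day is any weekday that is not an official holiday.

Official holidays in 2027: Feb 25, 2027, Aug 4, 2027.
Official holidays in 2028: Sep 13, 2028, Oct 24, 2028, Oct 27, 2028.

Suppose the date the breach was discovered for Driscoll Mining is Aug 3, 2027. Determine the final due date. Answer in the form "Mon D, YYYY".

Feb 3, 2028

6 months from Aug 3, 2027 is Feb 3, 2028.
Since Feb 3, 2028 is a Thursday and not a holiday, the date is unchanged.
So the filing is due Feb 3, 2028.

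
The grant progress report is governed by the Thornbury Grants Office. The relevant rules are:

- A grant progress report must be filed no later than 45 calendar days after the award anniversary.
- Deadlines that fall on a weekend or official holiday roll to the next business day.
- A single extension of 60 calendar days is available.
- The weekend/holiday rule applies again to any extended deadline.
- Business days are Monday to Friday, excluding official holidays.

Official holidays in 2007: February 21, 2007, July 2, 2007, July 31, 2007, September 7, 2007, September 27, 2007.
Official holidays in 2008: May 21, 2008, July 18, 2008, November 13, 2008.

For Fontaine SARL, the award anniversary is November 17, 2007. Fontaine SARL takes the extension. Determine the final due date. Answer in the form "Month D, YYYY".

From November 17, 2007, 45 calendar days later is January 1, 2008.
January 1, 2008 (Tuesday) is already a business day.
Add the 60 calendar-day extension to January 1, 2008: March 1, 2008.
Because March 1, 2008 is a Saturday, the deadline becomes March 3, 2008 (Monday).
The final due date is March 3, 2008.

March 3, 2008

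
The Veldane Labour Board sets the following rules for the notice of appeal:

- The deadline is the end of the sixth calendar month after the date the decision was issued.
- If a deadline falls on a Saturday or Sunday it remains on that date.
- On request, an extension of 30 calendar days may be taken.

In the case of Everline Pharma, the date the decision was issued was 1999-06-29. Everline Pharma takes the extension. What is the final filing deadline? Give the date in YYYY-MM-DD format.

The sixth month after 1999-06-29 is December 1999, whose last day is 1999-12-31.
1999-12-31 is a Friday; no weekend or holiday adjustment applies.
The 30-calendar-day extension moves the deadline from 1999-12-31 to 2000-01-30.
2000-01-30 falls on a Sunday. The rules make no weekend/holiday allowance, so it remains 2000-01-30.
The final due date is 2000-01-30.

2000-01-30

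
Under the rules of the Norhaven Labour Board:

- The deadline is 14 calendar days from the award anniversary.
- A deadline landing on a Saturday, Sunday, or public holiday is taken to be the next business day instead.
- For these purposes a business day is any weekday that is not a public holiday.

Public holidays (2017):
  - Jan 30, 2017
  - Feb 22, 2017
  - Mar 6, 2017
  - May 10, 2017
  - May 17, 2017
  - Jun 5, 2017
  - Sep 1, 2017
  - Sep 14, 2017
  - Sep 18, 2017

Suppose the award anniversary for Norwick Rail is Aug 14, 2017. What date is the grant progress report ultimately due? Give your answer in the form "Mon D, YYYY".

Aug 28, 2017

14 calendar days after Aug 14, 2017 is Aug 28, 2017.
Since Aug 28, 2017 is a Monday and not a holiday, the date is unchanged.
So the filing is due Aug 28, 2017.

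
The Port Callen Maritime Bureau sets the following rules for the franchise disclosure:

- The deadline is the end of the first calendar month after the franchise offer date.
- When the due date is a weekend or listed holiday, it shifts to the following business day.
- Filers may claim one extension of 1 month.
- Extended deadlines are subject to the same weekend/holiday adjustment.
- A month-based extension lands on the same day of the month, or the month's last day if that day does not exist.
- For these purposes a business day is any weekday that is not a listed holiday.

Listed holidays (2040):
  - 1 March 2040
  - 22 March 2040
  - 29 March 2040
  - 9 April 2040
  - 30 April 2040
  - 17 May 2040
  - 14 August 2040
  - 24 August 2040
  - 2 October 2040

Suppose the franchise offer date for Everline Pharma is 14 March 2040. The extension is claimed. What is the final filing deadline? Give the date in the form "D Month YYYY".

1 June 2040

1 month after 14 March 2040 falls in April 2040; the last day of that month is 30 April 2040.
30 April 2040 is a listed holiday, so it moves to the next business day, 1 May 2040 (Tuesday).
The 1 month extension carries 1 May 2040 to 1 June 2040.
1 June 2040 is a Friday and not a listed holiday, so it stands.
The final due date is 1 June 2040.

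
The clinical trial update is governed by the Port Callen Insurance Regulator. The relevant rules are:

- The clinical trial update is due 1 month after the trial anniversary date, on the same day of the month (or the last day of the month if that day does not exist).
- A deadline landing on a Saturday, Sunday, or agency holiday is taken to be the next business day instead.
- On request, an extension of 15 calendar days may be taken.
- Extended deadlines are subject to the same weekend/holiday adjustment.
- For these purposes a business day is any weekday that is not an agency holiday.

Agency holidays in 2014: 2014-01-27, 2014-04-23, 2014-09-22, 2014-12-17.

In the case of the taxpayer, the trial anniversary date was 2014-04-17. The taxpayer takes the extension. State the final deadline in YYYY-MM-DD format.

1 month after 2014-04-17, on the same day of the month, is 2014-05-17.
Because 2014-05-17 is a Saturday, the deadline becomes 2014-05-19 (Monday).
Add the 15 calendar-day extension to 2014-05-19: 2014-06-03.
Since 2014-06-03 is a Tuesday and not a holiday, the date is unchanged.
Deadline: 2014-06-03.

2014-06-03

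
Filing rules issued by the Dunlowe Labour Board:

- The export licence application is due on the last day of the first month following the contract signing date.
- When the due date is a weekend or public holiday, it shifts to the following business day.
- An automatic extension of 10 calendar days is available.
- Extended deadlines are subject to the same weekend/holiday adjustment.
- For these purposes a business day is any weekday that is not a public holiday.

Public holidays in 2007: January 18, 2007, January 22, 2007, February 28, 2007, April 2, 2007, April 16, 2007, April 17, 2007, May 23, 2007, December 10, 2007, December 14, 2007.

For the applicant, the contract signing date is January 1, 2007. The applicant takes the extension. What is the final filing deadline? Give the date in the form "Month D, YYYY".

March 12, 2007

The first month after January 1, 2007 is February 2007, whose last day is February 28, 2007.
Because February 28, 2007 is a listed holiday, the deadline becomes March 1, 2007 (Thursday).
Applying the 10-calendar-day extension: March 1, 2007 + 10 days = March 11, 2007.
March 11, 2007 falls on a Sunday. Rolling to the next business day gives March 12, 2007, a Monday.
Deadline: March 12, 2007.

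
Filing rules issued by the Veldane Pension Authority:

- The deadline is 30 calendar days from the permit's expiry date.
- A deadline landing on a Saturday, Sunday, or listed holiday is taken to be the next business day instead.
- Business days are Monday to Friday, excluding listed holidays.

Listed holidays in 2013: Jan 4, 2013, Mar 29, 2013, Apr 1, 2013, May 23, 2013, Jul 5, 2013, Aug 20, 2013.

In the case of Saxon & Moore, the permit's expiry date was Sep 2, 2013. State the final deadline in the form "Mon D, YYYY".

From Sep 2, 2013, 30 calendar days later is Oct 2, 2013.
Oct 2, 2013 (Wednesday) is already a business day.
The final due date is Oct 2, 2013.

Oct 2, 2013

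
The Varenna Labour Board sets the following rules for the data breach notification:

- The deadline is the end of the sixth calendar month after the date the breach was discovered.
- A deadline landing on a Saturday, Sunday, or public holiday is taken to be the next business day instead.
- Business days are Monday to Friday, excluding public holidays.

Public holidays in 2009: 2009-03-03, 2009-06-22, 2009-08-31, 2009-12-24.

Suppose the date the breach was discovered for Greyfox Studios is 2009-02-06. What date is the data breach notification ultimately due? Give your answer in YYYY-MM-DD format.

The sixth month after 2009-02-06 is August 2009, whose last day is 2009-08-31.
2009-08-31 is a listed holiday; the next business day is 2009-09-01 (Tuesday).
The final due date is 2009-09-01.

2009-09-01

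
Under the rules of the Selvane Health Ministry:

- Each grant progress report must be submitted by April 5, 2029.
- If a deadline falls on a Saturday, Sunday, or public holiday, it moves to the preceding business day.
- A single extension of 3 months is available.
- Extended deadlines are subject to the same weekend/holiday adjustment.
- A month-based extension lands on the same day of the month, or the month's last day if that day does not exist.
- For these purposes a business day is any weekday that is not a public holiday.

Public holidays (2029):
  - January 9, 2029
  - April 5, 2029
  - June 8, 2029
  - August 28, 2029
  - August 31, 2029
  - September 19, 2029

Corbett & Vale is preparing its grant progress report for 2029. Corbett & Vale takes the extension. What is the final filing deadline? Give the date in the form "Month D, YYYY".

July 4, 2029

The statutory due date is April 5, 2029.
April 5, 2029 falls on a listed holiday. Rolling to the preceding business day gives April 4, 2029, a Wednesday.
Add 3 months to April 4, 2029: July 4, 2029.
July 4, 2029 falls on a Wednesday, which is a business day, so no adjustment is needed.
Final deadline: July 4, 2029.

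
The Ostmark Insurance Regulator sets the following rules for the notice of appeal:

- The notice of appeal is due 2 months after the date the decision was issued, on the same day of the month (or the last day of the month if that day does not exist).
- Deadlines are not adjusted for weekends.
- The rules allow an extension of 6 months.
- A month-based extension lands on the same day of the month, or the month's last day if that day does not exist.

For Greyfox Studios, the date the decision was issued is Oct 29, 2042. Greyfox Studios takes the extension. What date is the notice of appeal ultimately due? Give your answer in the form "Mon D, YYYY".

Jun 29, 2043

2 months from Oct 29, 2042 is Dec 29, 2042.
Dec 29, 2042 is a Monday; no weekend or holiday adjustment applies.
Applying the 6 months extension: 6 months after Dec 29, 2042 is Jun 29, 2043.
Jun 29, 2043 falls on a Monday. The rules make no weekend/holiday allowance, so it remains Jun 29, 2043.
Deadline: Jun 29, 2043.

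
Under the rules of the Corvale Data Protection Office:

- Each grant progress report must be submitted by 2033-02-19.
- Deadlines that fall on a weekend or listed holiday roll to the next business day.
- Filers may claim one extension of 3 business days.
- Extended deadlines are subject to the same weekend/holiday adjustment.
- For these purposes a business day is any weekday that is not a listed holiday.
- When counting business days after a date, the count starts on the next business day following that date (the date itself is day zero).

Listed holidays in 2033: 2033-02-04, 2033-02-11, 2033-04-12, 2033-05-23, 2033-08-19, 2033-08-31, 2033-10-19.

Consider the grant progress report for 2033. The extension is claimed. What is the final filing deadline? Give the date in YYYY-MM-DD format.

Start from the fixed due date, 2033-02-19.
Because 2033-02-19 is a Saturday, the deadline becomes 2033-02-21 (Monday).
Counting 3 further business days from 2033-02-21 reaches 2033-02-24.
Since 2033-02-24 is a Thursday and not a holiday, the date is unchanged.
Final deadline: 2033-02-24.

2033-02-24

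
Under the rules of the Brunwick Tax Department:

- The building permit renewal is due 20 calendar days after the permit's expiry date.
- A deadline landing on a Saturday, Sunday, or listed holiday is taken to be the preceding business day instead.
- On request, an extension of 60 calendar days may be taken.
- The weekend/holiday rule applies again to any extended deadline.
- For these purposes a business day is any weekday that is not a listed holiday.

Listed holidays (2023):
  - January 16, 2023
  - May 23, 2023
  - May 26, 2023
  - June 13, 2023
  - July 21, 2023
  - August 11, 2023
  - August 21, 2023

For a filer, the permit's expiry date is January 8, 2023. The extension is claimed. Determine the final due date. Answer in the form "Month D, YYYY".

March 28, 2023

Trigger date January 8, 2023 + 20 calendar days = January 28, 2023.
Because January 28, 2023 is a Saturday, the deadline becomes January 27, 2023 (Friday).
The 60-calendar-day extension moves the deadline from January 27, 2023 to March 28, 2023.
March 28, 2023 (Tuesday) is already a business day.
So the filing is due March 28, 2023.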